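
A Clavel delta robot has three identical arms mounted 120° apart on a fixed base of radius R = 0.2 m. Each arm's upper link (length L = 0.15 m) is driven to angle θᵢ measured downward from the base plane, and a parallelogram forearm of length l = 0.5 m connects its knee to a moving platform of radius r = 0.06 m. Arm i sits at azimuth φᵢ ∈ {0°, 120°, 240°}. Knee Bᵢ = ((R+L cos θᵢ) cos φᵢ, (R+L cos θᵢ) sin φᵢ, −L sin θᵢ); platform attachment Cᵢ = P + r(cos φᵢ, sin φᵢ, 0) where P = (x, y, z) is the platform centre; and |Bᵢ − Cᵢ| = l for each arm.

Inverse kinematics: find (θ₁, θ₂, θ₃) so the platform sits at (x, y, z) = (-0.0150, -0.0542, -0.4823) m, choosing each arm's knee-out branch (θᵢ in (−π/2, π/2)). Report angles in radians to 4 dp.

φ1=0.0° → target in arm frame (-0.0150, -0.0542)
  A=0.1550, B=-0.4823, C=(l²−L²−A²−y'²−z²)/(2L)=-0.1069
  √(A²+B²)=0.5066;  θ1 = -1.2598+1.7835 ≈ 0.5236
rotate P by −φ2: (-0.0394, 0.0401, -0.4823)
  A cos θ + B sin θ = C:  0.1794·cos θ + -0.4823·sin θ = -0.1297
  θ2 = atan2(B,A) + arccos(C/0.5146) = 0.6110
arm 3 (φ=240.0°): x'=0.0544, y'=0.0141
  A cos θ + B sin θ = C:  0.0856·cos θ + -0.4823·sin θ = -0.0421
  γ=atan2(-0.4823,0.0856)=-1.3952;  ψ=arccos(-0.0860)=1.6569;  θ3=γ+ψ≈0.2617

θ₁ = 0.5236, θ₂ = 0.6110, θ₃ = 0.2617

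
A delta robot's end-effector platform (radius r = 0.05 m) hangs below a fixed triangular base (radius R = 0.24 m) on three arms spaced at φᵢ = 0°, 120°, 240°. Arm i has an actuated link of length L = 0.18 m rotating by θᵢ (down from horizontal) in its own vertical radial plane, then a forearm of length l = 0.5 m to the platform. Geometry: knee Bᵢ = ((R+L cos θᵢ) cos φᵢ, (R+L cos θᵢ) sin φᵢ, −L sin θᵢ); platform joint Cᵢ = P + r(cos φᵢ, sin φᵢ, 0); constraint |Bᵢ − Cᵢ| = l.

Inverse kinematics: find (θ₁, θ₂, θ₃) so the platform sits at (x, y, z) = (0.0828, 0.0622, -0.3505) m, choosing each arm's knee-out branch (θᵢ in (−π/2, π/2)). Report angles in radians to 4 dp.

θ₁ = -0.3488, θ₂ = 0.0873, θ₃ = 0.6110

arm 1 (φ=0.0°): x'=0.0828, y'=0.0622
  A cos θ + B sin θ = C:  0.1072·cos θ + -0.3505·sin θ = 0.2205
  √(A²+B²)=0.3665;  θ1 = -1.2740+0.9252 ≈ -0.3488
rotate P by −φ2: (0.0125, -0.1028, -0.3505)
  A cos θ + B sin θ = C:  0.1775·cos θ + -0.3505·sin θ = 0.1463
  θ2 = atan2(B,A) + arccos(C/0.3929) = 0.0873
rotate P by −φ3: (-0.0953, 0.0406, -0.3505)
  A cos θ + B sin θ = C:  0.2853·cos θ + -0.3505·sin θ = 0.0326
  γ=atan2(-0.3505,0.2853)=-0.8876;  ψ=arccos(0.0721)=1.4987;  θ3=γ+ψ≈0.6110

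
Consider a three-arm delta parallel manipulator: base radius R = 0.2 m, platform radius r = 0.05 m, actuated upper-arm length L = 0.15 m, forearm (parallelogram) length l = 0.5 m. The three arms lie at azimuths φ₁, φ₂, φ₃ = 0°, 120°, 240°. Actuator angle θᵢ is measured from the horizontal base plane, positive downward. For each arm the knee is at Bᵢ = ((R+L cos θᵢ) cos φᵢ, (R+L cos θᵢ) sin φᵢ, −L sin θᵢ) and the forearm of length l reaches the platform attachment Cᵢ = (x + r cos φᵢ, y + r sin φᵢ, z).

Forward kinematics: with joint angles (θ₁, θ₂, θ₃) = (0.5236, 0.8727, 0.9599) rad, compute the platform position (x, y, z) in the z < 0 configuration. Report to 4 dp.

O1 = (0.2799·cos0.0°, 0.2799·sin0.0°, -0.0750) = (0.2799, 0.0000, -0.0750)
φ2=120.0°: virtual centre (-0.1232, 0.2134, -0.1149), radius l
φ3=240.0°: virtual centre (-0.1180, -0.2044, -0.1229), radius l
eliminate P² terms by subtracting sphere 1 from 2 and 3
plane₁₂: -0.8062x+0.4268y+-0.0798z = -0.0100
Cramer: x(z) = 0.0145-0.1098z;  y(z) = 0.0039-0.0204z
sphere 1 gives Az²+Bz+C=0 with A=1.0125, B=0.2081, C=-0.1739;  B²−4AC=0.7477;  roots -0.5298, 0.3243;  negative root z = -0.5298
x = 0.0727, y = 0.0147

(0.0727, 0.0147, -0.5298)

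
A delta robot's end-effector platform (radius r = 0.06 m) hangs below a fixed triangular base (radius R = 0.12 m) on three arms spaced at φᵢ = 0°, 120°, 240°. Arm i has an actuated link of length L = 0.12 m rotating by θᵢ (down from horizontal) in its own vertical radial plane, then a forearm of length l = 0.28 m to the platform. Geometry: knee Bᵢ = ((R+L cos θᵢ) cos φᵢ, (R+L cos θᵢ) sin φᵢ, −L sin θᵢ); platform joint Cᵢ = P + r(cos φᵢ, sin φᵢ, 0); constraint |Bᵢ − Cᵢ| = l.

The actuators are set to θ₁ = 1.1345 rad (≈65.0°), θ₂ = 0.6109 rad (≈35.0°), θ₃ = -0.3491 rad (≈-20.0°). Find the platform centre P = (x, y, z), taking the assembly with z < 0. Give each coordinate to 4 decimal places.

(-0.1265, -0.0876, -0.2290)

φ1=0.0°: virtual centre (0.1107, 0.0000, -0.1088), radius l
centre 2 = (0.1583·cos120.0°, 0.1583·sin120.0°, -0.0688) = (-0.0791, 0.1371, -0.0688)
centre 3 = (0.1728·cos240.0°, 0.1728·sin240.0°, 0.0410) = (-0.0864, -0.1496, 0.0410)
eliminate P² terms by subtracting sphere 1 from 2 and 3
[-0.3797 0.2742 0.0799]·P = 0.0057;  [-0.3942 -0.2992 0.2996]·P = 0.0074
det = 0.2217;  x = -0.0169+0.4783z,  y = -0.0026+0.3712z
into |P−centre ₁|² = l²: 1.3666z² + 0.0935z + -0.0503 = 0;  Δ = 0.2836;  z = -0.2290 or 0.1606 → z<0 root = -0.2290
x = -0.1265, y = -0.0876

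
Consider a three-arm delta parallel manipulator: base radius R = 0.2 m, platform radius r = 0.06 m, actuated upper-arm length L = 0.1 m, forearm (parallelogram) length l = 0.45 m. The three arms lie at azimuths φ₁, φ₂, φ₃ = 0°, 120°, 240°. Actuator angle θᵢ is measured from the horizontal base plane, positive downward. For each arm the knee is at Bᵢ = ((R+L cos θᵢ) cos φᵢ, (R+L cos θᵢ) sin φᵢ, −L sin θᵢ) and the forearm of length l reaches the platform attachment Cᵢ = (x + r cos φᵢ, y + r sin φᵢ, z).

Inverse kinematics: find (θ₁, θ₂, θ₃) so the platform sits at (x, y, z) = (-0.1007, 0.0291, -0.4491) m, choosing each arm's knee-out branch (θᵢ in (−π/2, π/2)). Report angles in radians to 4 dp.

θ₁ = 1.2222, θ₂ = 0.3492, θ₃ = 0.6113

arm 1 (φ=0.0°): x'=-0.1007, y'=0.0291
  A cos θ + B sin θ = C:  0.2407·cos θ + -0.4491·sin θ = -0.3399
  θ1 = atan2(B,A) + arccos(C/0.5095) = 1.2222
φ2=120.0° → target in arm frame (0.0756, 0.0727)
  A cos θ + B sin θ = C:  0.0644·cos θ + -0.4491·sin θ = -0.0931
  √(A²+B²)=0.4537;  θ2 = -1.4283+1.7775 ≈ 0.3492
arm 3 (φ=240.0°): x'=0.0251, y'=-0.1018
  A=0.1149, B=-0.4491, C=(l²−L²−A²−y'²−z²)/(2L)=-0.1637
  γ=atan2(-0.4491,0.1149)=-1.3204;  ψ=arccos(-0.3531)=1.9317;  θ3=γ+ψ≈0.6113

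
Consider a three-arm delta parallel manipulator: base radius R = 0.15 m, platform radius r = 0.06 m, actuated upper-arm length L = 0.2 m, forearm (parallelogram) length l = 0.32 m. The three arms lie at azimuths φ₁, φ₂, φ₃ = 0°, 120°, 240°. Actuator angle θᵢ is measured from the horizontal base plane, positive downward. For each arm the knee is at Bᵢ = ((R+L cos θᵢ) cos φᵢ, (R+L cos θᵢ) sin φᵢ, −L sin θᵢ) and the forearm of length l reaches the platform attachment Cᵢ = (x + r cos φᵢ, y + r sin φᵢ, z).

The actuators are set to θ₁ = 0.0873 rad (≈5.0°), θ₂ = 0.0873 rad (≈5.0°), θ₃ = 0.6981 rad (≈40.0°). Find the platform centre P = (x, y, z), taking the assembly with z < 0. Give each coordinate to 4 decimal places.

φ1=0.0°: virtual centre (0.2892, 0.0000, -0.0174), radius l
centre 2 = (0.2892·cos120.0°, 0.2892·sin120.0°, -0.0174) = (-0.1446, 0.2505, -0.0174)
φ3=240.0°: virtual centre (-0.1216, -0.2106, -0.1286), radius l
subtract pairs → two planes through P
plane₁₂: -0.8677x+0.5010y+0.0000z = 0.0000
det = 0.7772;  x = 0.0053+-0.1433z,  y = 0.0092+-0.2481z
quadratic in z: (1.0821)z²+(0.1116)z+(-0.0214)=0, √Δ=0.3243 → z ∈ {-0.2014, 0.0982}; z = -0.2014 (taking z<0)
x = 0.0342, y = 0.0592

(0.0342, 0.0592, -0.2014)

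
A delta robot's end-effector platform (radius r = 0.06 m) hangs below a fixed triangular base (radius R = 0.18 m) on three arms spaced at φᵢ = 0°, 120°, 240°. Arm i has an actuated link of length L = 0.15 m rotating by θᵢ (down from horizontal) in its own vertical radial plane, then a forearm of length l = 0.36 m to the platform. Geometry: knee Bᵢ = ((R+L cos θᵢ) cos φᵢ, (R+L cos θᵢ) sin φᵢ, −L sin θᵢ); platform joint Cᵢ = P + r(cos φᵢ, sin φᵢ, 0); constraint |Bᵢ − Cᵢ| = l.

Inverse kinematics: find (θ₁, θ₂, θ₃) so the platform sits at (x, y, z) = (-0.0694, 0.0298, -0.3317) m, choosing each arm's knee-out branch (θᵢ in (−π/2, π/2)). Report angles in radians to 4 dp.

arm 1 (φ=0.0°): x'=-0.0694, y'=0.0298
  e−x'=0.1894;  (l²−L²−(e−x')²−y'²−z²)/2L = -0.1323
  θ1 = atan2(B,A) + arccos(C/0.3820) = 0.8725
rotate P by −φ2: (0.0605, 0.0452, -0.3317)
  e−x'=0.0595;  (l²−L²−(e−x')²−y'²−z²)/2L = -0.0284
  θ2 = atan2(B,A) + arccos(C/0.3370) = 0.2617
rotate P by −φ3: (0.0089, -0.0750, -0.3317)
  A=0.1111, B=-0.3317, C=(l²−L²−A²−y'²−z²)/(2L)=-0.0697
  γ=atan2(-0.3317,0.1111)=-1.2476;  ψ=arccos(-0.1991)=1.7712;  θ3=γ+ψ≈0.5237

θ₁ = 0.8725, θ₂ = 0.2617, θ₃ = 0.5237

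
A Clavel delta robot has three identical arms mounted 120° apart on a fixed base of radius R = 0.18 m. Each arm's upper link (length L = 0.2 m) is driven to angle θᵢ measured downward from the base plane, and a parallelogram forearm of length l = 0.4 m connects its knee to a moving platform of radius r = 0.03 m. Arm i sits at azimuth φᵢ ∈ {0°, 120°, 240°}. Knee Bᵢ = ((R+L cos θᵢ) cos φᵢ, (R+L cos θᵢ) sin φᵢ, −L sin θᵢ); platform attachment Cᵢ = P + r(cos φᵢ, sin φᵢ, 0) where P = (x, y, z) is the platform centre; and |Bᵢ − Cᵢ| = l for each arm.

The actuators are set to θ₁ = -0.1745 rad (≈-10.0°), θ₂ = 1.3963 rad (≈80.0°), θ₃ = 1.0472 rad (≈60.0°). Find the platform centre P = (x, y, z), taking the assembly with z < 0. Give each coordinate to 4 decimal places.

(0.2082, -0.0652, -0.3347)

arm 1 at φ=0.0°: (R−r)+L cos θ1 = 0.3470;  S1 = (0.3470, 0.0000, 0.0347)
φ2=120.0°: virtual centre (-0.0924, 0.1600, -0.1970), radius l
S3 = (0.2500·cos240.0°, 0.2500·sin240.0°, -0.1732) = (-0.1250, -0.2165, -0.1732)
|S₂|²−|S₁|² = -0.0487;  |S₃|²−|S₁|² = -0.0291
plane₁₂: -0.8786x+0.3199y+-0.4634z = -0.0487
Cramer: x(z) = 0.0445-0.4890z;  y(z) = -0.0299+0.1055z
into |P−S₁|² = l²: 1.2502z² + 0.2200z + -0.0664 = 0;  Δ = 0.3806;  z = -0.3347 or 0.1587 → z<0 root = -0.3347
x = 0.2082, y = -0.0652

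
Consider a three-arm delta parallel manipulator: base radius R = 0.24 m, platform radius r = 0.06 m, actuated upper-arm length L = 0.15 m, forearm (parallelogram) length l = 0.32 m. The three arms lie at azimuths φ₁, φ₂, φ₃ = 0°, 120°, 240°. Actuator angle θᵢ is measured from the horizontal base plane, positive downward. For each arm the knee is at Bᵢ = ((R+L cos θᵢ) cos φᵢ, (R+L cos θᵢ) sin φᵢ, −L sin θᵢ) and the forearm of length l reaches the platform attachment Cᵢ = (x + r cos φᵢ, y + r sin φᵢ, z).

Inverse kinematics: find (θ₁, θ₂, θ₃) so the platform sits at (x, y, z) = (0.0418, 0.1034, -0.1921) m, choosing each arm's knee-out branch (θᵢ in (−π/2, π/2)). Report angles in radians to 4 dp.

θ₁ = 0.4365, θ₂ = 0.1748, θ₃ = 1.3960

arm 1 (φ=0.0°): x'=0.0418, y'=0.1034
  A cos θ + B sin θ = C:  0.1382·cos θ + -0.1921·sin θ = 0.0440
  γ=atan2(-0.1921,0.1382)=-0.9472;  ψ=arccos(0.1860)=1.3837;  θ1=γ+ψ≈0.4365
rotate P by −φ2: (0.0686, -0.0879, -0.1921)
  e−x'=0.1114;  (l²−L²−(e−x')²−y'²−z²)/2L = 0.0762
  θ2 = atan2(B,A) + arccos(C/0.2220) = 0.1748
rotate P by −φ3: (-0.1104, -0.0155, -0.1921)
  A=0.2904, B=-0.1921, C=(l²−L²−A²−y'²−z²)/(2L)=-0.1387
  √(A²+B²)=0.3482;  θ3 = -0.5843+1.9804 ≈ 1.3960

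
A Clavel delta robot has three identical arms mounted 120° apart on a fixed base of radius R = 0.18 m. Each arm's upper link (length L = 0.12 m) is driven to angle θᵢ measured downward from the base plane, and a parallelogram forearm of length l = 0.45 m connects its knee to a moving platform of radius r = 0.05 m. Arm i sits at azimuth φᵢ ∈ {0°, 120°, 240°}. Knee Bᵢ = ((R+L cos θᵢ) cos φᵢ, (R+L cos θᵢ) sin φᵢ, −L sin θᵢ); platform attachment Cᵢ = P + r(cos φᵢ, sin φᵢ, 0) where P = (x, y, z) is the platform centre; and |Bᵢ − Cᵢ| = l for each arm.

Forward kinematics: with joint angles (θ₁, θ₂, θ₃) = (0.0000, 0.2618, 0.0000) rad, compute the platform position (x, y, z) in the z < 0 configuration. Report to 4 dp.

arm 1 at φ=0.0°: (R−r)+L cos θ1 = 0.2500;  O1 = (0.2500, 0.0000, 0.0000)
φ2=120.0°: virtual centre (-0.1230, 0.2130, -0.0311), radius l
φ3=240.0°: virtual centre (-0.1250, -0.2165, 0.0000), radius l
eliminate P² terms by subtracting sphere 1 from 2 and 3
[-0.7459 0.4259 -0.0621]·P = -0.0011;  [-0.7500 -0.4330 0.0000]·P = 0.0000
det = 0.6424;  x = 0.0007+-0.0419z,  y = -0.0012+0.0725z
quadratic in z: (1.0070)z²+(0.0207)z+(-0.1404)=0, √Δ=0.7522 → z ∈ {-0.3838, 0.3632}; z = -0.3838 (taking z<0)
x = 0.0168, y = -0.0291

(0.0168, -0.0291, -0.3838)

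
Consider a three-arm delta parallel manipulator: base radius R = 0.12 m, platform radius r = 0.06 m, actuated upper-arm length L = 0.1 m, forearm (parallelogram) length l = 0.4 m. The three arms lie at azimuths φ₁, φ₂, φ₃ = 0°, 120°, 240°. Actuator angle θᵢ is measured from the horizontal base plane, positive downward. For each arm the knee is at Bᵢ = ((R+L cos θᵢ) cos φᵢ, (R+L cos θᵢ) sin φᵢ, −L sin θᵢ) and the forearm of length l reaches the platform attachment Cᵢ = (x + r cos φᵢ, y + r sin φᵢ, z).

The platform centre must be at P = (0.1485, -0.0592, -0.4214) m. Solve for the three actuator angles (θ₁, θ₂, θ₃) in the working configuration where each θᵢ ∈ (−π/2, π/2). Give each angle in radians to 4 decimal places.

θ₁ = 0.2619, θ₂ = 1.3089, θ₃ = 0.9595

arm 1 (φ=0.0°): x'=0.1485, y'=-0.0592
  A cos θ + B sin θ = C:  -0.0885·cos θ + -0.4214·sin θ = -0.1946
  √(A²+B²)=0.4306;  θ1 = -1.7778+2.0397 ≈ 0.2619
φ2=120.0° → target in arm frame (-0.1255, -0.0990)
  e−x'=0.1855;  (l²−L²−(e−x')²−y'²−z²)/2L = -0.3590
  √(A²+B²)=0.4604;  θ2 = -1.1561+2.4649 ≈ 1.3089
arm 3 (φ=240.0°): x'=-0.0230, y'=0.1582
  e−x'=0.0830;  (l²−L²−(e−x')²−y'²−z²)/2L = -0.2975
  θ3 = atan2(B,A) + arccos(C/0.4295) = 0.9595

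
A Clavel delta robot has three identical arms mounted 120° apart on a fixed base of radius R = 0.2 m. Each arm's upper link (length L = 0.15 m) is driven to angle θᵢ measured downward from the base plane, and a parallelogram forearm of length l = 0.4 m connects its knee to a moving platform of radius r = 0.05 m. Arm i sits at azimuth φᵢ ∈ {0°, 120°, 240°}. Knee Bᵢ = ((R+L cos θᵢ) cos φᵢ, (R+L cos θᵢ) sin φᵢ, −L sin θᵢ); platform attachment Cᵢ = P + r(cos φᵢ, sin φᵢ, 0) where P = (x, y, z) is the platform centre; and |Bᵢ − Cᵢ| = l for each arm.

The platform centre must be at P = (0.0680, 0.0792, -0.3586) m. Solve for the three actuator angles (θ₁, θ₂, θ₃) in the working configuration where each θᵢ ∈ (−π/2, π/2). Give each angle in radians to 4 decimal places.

rotate P by −φ1: (0.0680, 0.0792, -0.3586)
  e−x'=0.0820;  (l²−L²−(e−x')²−y'²−z²)/2L = -0.0136
  θ1 = atan2(B,A) + arccos(C/0.3679) = 0.2619
arm 2 (φ=120.0°): x'=0.0346, y'=-0.0985
  A=0.1154, B=-0.3586, C=(l²−L²−A²−y'²−z²)/(2L)=-0.0470
  √(A²+B²)=0.3767;  θ2 = -1.2594+1.6960 ≈ 0.4366
φ3=240.0° → target in arm frame (-0.1026, 0.0193)
  A=0.2526, B=-0.3586, C=(l²−L²−A²−y'²−z²)/(2L)=-0.1842
  γ=atan2(-0.3586,0.2526)=-0.9571;  ψ=arccos(-0.4200)=2.0042;  θ3=γ+ψ≈1.0471

θ₁ = 0.2619, θ₂ = 0.4366, θ₃ = 1.0471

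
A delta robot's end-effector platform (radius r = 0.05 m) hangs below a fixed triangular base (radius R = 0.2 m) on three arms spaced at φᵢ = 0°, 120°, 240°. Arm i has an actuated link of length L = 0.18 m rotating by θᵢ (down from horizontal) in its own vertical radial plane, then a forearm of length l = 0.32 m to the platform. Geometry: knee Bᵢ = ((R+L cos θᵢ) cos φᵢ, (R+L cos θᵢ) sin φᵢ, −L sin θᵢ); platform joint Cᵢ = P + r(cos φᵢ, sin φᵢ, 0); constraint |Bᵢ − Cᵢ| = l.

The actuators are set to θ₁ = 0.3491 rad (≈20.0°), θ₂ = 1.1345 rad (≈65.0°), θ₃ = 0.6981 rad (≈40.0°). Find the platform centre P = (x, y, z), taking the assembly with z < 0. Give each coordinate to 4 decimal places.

(0.0679, -0.0525, -0.2527)

arm 1 at φ=0.0°: ρ1 = 0.3191;  S1 = (0.3191, 0.0000, -0.0616)
φ2=120.0°: virtual centre (-0.1130, 0.1958, -0.1631), radius l
arm 3 at φ=240.0°: ρ3 = 0.2879;  S3 = (-0.1439, -0.2493, -0.1157)
eliminate P² terms by subtracting sphere 1 from 2 and 3
plane₁₂: -0.8644x+0.3916y+-0.2031z = -0.0279
Cramer: x(z) = 0.0222-0.1810z;  y(z) = -0.0224+0.1192z
quadratic in z: (1.0470)z²+(0.2253)z+(-0.0099)=0, √Δ=0.3038 → z ∈ {-0.2527, 0.0375}; z = -0.2527 (taking z<0)
x = 0.0679, y = -0.0525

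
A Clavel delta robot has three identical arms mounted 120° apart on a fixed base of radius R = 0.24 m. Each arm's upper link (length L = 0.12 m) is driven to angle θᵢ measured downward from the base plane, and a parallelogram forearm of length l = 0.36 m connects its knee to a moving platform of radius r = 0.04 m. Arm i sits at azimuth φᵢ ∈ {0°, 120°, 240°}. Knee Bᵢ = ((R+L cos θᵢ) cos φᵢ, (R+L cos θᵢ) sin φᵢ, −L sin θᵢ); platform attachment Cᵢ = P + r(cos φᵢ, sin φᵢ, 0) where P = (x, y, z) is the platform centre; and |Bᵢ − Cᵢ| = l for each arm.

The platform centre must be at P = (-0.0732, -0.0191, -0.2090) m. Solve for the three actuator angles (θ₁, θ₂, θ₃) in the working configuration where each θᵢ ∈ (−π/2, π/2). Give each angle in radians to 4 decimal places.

θ₁ = 0.9600, θ₂ = 0.1745, θ₃ = -0.2624

rotate P by −φ1: (-0.0732, -0.0191, -0.2090)
  e−x'=0.2732;  (l²−L²−(e−x')²−y'²−z²)/2L = -0.0145
  γ=atan2(-0.2090,0.2732)=-0.6530;  ψ=arccos(-0.0422)=1.6130;  θ1=γ+ψ≈0.9600
rotate P by −φ2: (0.0201, 0.0729, -0.2090)
  e−x'=0.1799;  (l²−L²−(e−x')²−y'²−z²)/2L = 0.1409
  √(A²+B²)=0.2758;  θ2 = -0.8600+1.0345 ≈ 0.1745
rotate P by −φ3: (0.0531, -0.0538, -0.2090)
  A=0.1469, B=-0.2090, C=(l²−L²−A²−y'²−z²)/(2L)=0.1961
  √(A²+B²)=0.2554;  θ3 = -0.9583+0.6958 ≈ -0.2624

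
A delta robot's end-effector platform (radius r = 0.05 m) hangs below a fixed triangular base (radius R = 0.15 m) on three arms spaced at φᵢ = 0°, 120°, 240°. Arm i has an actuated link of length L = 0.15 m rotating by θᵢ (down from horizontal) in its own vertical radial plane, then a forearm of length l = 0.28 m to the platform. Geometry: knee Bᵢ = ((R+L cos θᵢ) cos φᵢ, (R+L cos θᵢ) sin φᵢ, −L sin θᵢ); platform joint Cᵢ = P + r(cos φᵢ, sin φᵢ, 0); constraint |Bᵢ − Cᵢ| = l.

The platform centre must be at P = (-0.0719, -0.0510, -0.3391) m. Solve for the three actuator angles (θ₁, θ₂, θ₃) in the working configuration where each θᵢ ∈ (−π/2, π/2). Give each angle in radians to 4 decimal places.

arm 1 (φ=0.0°): x'=-0.0719, y'=-0.0510
  e−x'=0.1719;  (l²−L²−(e−x')²−y'²−z²)/2L = -0.3041
  √(A²+B²)=0.3802;  θ1 = -1.1016+2.4980 ≈ 1.3964
φ2=120.0° → target in arm frame (-0.0082, 0.0878)
  e−x'=0.1082;  (l²−L²−(e−x')²−y'²−z²)/2L = -0.2617
  θ2 = atan2(B,A) + arccos(C/0.3559) = 1.1348
φ3=240.0° → target in arm frame (0.0801, -0.0368)
  A=0.0199, B=-0.3391, C=(l²−L²−A²−y'²−z²)/(2L)=-0.2028
  θ3 = atan2(B,A) + arccos(C/0.3397) = 0.6983

θ₁ = 1.3964, θ₂ = 1.1348, θ₃ = 0.6983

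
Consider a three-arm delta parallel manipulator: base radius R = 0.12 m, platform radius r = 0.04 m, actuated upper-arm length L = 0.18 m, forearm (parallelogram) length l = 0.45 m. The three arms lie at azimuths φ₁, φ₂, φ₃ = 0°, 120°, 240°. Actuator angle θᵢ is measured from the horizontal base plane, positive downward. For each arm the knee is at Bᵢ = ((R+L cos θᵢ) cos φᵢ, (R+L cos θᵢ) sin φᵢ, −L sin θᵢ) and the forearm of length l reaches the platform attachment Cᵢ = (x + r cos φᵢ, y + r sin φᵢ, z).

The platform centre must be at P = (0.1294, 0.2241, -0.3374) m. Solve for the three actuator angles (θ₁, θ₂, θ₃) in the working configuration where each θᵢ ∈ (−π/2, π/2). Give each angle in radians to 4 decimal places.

rotate P by −φ1: (0.1294, 0.2241, -0.3374)
  A=-0.0494, B=-0.3374, C=(l²−L²−A²−y'²−z²)/(2L)=0.0100
  √(A²+B²)=0.3410;  θ1 = -1.7162+1.5415 ≈ -0.1747
φ2=120.0° → target in arm frame (0.1294, -0.2241)
  A cos θ + B sin θ = C:  -0.0494·cos θ + -0.3374·sin θ = 0.0100
  √(A²+B²)=0.3410;  θ2 = -1.7161+1.5415 ≈ -0.1746
arm 3 (φ=240.0°): x'=-0.2588, y'=0.0000
  e−x'=0.3388;  (l²−L²−(e−x')²−y'²−z²)/2L = -0.1625
  √(A²+B²)=0.4781;  θ3 = -0.7834+1.9176 ≈ 1.1343

θ₁ = -0.1747, θ₂ = -0.1746, θ₃ = 1.1343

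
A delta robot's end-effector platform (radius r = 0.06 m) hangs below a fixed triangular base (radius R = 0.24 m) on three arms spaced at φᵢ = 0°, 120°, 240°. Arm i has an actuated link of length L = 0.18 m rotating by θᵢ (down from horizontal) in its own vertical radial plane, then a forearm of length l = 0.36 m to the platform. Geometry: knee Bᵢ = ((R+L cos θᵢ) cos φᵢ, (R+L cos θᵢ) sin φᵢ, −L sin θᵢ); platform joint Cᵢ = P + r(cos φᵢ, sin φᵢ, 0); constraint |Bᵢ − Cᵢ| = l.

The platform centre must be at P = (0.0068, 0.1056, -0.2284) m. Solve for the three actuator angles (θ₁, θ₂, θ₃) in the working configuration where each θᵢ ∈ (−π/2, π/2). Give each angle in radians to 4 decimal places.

θ₁ = 0.6112, θ₂ = -0.0004, θ₃ = 1.1345

rotate P by −φ1: (0.0068, 0.1056, -0.2284)
  A=0.1732, B=-0.2284, C=(l²−L²−A²−y'²−z²)/(2L)=0.0108
  γ=atan2(-0.2284,0.1732)=-0.9220;  ψ=arccos(0.0376)=1.5332;  θ1=γ+ψ≈0.6112
φ2=120.0° → target in arm frame (0.0881, -0.0587)
  e−x'=0.0919;  (l²−L²−(e−x')²−y'²−z²)/2L = 0.0920
  γ=atan2(-0.2284,0.0919)=-1.1881;  ψ=arccos(0.3738)=1.1877;  θ2=γ+ψ≈-0.0004
φ3=240.0° → target in arm frame (-0.0949, -0.0469)
  e−x'=0.2749;  (l²−L²−(e−x')²−y'²−z²)/2L = -0.0909
  θ3 = atan2(B,A) + arccos(C/0.3574) = 1.1345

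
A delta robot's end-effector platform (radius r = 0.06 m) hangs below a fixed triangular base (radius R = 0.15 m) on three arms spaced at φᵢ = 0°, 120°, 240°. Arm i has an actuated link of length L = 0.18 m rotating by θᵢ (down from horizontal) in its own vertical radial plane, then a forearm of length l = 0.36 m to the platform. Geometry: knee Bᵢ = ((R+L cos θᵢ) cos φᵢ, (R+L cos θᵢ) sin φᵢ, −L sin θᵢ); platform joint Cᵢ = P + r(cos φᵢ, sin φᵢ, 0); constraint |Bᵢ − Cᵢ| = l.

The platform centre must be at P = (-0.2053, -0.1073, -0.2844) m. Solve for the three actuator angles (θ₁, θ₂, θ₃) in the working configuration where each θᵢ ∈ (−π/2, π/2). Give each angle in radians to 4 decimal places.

rotate P by −φ1: (-0.2053, -0.1073, -0.2844)
  A cos θ + B sin θ = C:  0.2953·cos θ + -0.2844·sin θ = -0.2289
  θ1 = atan2(B,A) + arccos(C/0.4100) = 1.3965
arm 2 (φ=120.0°): x'=0.0097, y'=0.2314
  e−x'=0.0803;  (l²−L²−(e−x')²−y'²−z²)/2L = -0.1214
  √(A²+B²)=0.2955;  θ2 = -1.2957+1.9940 ≈ 0.6983
φ3=240.0° → target in arm frame (0.1956, -0.1241)
  A=-0.1056, B=-0.2844, C=(l²−L²−A²−y'²−z²)/(2L)=-0.0284
  θ3 = atan2(B,A) + arccos(C/0.3034) = -0.2615

θ₁ = 1.3965, θ₂ = 0.6983, θ₃ = -0.2615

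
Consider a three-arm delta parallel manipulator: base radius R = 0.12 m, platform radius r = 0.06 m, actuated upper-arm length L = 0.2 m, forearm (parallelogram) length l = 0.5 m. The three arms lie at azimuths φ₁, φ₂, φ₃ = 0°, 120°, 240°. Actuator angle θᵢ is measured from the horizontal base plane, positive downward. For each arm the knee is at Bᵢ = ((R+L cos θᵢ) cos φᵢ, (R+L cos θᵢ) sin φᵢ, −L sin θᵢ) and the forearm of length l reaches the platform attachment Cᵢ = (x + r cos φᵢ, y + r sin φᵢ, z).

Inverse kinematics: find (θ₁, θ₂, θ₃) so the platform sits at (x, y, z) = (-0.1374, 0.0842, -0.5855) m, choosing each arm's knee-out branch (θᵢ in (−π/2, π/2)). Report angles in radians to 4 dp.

arm 1 (φ=0.0°): x'=-0.1374, y'=0.0842
  A=0.1974, B=-0.5855, C=(l²−L²−A²−y'²−z²)/(2L)=-0.4472
  γ=atan2(-0.5855,0.1974)=-1.2456;  ψ=arccos(-0.7237)=2.3800;  θ1=γ+ψ≈1.1343
arm 2 (φ=120.0°): x'=0.1416, y'=0.0769
  A cos θ + B sin θ = C:  -0.0816·cos θ + -0.5855·sin θ = -0.3635
  θ2 = atan2(B,A) + arccos(C/0.5912) = 0.5237
φ3=240.0° → target in arm frame (-0.0042, -0.1611)
  A cos θ + B sin θ = C:  0.0642·cos θ + -0.5855·sin θ = -0.4072
  γ=atan2(-0.5855,0.0642)=-1.4616;  ψ=arccos(-0.6913)=2.3342;  θ3=γ+ψ≈0.8726

θ₁ = 1.1343, θ₂ = 0.5237, θ₃ = 0.8726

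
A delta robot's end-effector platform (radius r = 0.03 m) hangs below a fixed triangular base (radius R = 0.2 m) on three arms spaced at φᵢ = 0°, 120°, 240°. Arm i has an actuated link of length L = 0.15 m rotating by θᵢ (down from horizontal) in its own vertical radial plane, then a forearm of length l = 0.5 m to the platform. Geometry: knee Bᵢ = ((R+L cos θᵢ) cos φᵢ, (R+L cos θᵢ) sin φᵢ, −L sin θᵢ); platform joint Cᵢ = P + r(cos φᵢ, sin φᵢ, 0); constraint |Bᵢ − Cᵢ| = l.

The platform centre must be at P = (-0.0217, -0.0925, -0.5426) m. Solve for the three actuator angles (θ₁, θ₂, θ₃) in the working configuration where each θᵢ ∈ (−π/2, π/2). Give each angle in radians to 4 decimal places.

arm 1 (φ=0.0°): x'=-0.0217, y'=-0.0925
  e−x'=0.1917;  (l²−L²−(e−x')²−y'²−z²)/2L = -0.3741
  γ=atan2(-0.5426,0.1917)=-1.2312;  ψ=arccos(-0.6500)=2.2784;  θ1=γ+ψ≈1.0472
rotate P by −φ2: (-0.0693, 0.0650, -0.5426)
  e−x'=0.2393;  (l²−L²−(e−x')²−y'²−z²)/2L = -0.4280
  γ=atan2(-0.5426,0.2393)=-1.1555;  ψ=arccos(-0.7217)=2.3770;  θ2=γ+ψ≈1.2215
rotate P by −φ3: (0.0910, 0.0275, -0.5426)
  e−x'=0.0790;  (l²−L²−(e−x')²−y'²−z²)/2L = -0.2464
  γ=atan2(-0.5426,0.0790)=-1.4261;  ψ=arccos(-0.4493)=2.0368;  θ3=γ+ψ≈0.6107

θ₁ = 1.0472, θ₂ = 1.2215, θ₃ = 0.6107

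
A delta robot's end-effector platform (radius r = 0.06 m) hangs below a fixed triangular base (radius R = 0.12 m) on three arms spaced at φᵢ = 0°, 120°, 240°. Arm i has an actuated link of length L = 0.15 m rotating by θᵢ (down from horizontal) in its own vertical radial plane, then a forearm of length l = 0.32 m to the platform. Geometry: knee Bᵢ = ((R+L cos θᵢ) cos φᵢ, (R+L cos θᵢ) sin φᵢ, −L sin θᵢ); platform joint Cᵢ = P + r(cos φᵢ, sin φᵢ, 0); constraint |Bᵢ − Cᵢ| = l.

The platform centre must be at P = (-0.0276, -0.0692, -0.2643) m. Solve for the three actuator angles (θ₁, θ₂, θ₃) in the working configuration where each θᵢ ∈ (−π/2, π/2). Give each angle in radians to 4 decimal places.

θ₁ = 0.3490, θ₂ = 0.4362, θ₃ = -0.1749

rotate P by −φ1: (-0.0276, -0.0692, -0.2643)
  A=0.0876, B=-0.2643, C=(l²−L²−A²−y'²−z²)/(2L)=-0.0081
  √(A²+B²)=0.2784;  θ1 = -1.2507+1.5997 ≈ 0.3490
arm 2 (φ=120.0°): x'=-0.0461, y'=0.0585
  e−x'=0.1061;  (l²−L²−(e−x')²−y'²−z²)/2L = -0.0155
  θ2 = atan2(B,A) + arccos(C/0.2848) = 0.4362
arm 3 (φ=240.0°): x'=0.0737, y'=0.0107
  A=-0.0137, B=-0.2643, C=(l²−L²−A²−y'²−z²)/(2L)=0.0325
  θ3 = atan2(B,A) + arccos(C/0.2647) = -0.1749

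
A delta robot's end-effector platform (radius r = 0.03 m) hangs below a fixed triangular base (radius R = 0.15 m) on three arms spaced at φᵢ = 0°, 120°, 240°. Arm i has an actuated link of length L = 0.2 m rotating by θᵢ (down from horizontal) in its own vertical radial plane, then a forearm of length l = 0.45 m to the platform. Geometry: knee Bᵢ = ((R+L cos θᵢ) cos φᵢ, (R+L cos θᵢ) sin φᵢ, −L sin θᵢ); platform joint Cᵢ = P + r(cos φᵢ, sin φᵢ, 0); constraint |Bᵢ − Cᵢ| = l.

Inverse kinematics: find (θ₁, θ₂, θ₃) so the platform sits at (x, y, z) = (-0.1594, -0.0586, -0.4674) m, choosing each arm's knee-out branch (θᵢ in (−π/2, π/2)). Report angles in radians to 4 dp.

θ₁ = 1.2217, θ₂ = 0.6980, θ₃ = 0.3492

arm 1 (φ=0.0°): x'=-0.1594, y'=-0.0586
  e−x'=0.2794;  (l²−L²−(e−x')²−y'²−z²)/2L = -0.3437
  γ=atan2(-0.4674,0.2794)=-1.0320;  ψ=arccos(-0.6311)=2.2537;  θ1=γ+ψ≈1.2217
rotate P by −φ2: (0.0290, 0.1673, -0.4674)
  A cos θ + B sin θ = C:  0.0910·cos θ + -0.4674·sin θ = -0.2306
  √(A²+B²)=0.4762;  θ2 = -1.3784+2.0764 ≈ 0.6980
φ3=240.0° → target in arm frame (0.1304, -0.1087)
  A=-0.0104, B=-0.4674, C=(l²−L²−A²−y'²−z²)/(2L)=-0.1697
  √(A²+B²)=0.4675;  θ3 = -1.5931+1.9424 ≈ 0.3492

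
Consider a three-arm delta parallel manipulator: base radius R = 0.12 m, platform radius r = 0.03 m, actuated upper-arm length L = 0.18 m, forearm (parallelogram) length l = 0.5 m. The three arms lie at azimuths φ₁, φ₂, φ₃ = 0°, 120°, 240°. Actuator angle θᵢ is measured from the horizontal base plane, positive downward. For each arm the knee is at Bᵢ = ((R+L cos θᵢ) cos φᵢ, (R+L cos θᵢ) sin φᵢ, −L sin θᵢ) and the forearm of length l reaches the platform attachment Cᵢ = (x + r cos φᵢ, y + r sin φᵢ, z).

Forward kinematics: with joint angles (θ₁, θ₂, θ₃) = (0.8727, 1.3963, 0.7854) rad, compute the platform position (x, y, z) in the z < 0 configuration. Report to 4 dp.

(0.0610, -0.1410, -0.5953)

φ1=0.0°: virtual centre (0.2057, 0.0000, -0.1379), radius l
arm 2 at φ=120.0°: ρ2 = 0.1213;  centre 2 = (-0.0606, 0.1050, -0.1773)
arm 3 at φ=240.0°: ρ3 = 0.2173;  centre 3 = (-0.1086, -0.1882, -0.1273)
subtract pairs → two planes through P
linear system: -0.5326x+0.2100y = -0.0152−-0.0787z; -0.6287x+-0.3763y = 0.0021−0.0212z
Cramer: x(z) = 0.0159-0.0757z;  y(z) = -0.0321+0.1829z
quadratic in z: (1.0392)z²+(0.2928)z+(-0.1939)=0, √Δ=0.9444 → z ∈ {-0.5953, 0.3135}; z = -0.5953 (taking z<0)
x = 0.0610, y = -0.1410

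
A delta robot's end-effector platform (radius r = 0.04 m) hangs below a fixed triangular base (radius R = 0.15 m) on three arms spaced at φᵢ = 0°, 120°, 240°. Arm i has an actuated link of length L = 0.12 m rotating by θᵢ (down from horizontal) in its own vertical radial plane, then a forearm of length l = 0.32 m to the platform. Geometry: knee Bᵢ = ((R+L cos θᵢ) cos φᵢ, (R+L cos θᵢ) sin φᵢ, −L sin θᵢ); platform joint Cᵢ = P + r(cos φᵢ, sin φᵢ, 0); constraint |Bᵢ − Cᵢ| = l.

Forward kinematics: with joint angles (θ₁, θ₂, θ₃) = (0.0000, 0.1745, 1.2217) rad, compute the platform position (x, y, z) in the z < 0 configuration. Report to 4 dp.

(0.0783, 0.1079, -0.2603)

arm 1 at φ=0.0°: e+L cos θ1 = 0.2300;  O1 = (0.2300, 0.0000, 0.0000)
arm 2 at φ=120.0°: e+L cos θ2 = 0.2282;  O2 = (-0.1141, 0.1976, -0.0208)
arm 3 at φ=240.0°: e+L cos θ3 = 0.1510;  O3 = (-0.0755, -0.1308, -0.1128)
|O₂|²−|O₁|² = -0.0004;  |O₃|²−|O₁|² = -0.0174
linear system: -0.6882x+0.3952y = -0.0004−-0.0417z; -0.6110x+-0.2616y = -0.0174−-0.2255z
Cramer: x(z) = 0.0165-0.2373z;  y(z) = 0.0278-0.3078z
sphere 1 gives Az²+Bz+C=0 with A=1.1510, B=0.0842, C=-0.0561;  B²−4AC=0.2652;  roots -0.2603, 0.1871;  negative root z = -0.2603
x = 0.0783, y = 0.1079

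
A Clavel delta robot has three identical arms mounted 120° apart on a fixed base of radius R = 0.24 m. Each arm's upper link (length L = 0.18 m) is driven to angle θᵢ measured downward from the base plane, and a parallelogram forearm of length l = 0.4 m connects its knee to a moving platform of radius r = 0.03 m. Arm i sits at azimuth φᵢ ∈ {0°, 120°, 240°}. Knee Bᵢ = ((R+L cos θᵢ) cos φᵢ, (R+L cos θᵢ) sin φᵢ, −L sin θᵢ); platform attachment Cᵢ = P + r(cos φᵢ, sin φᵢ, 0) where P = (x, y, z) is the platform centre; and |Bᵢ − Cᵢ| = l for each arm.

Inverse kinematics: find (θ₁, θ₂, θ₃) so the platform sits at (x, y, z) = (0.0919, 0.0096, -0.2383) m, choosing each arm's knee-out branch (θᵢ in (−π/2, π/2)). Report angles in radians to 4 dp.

φ1=0.0° → target in arm frame (0.0919, 0.0096)
  e−x'=0.1181;  (l²−L²−(e−x')²−y'²−z²)/2L = 0.1577
  θ1 = atan2(B,A) + arccos(C/0.2660) = -0.1746
rotate P by −φ2: (-0.0376, -0.0844, -0.2383)
  e−x'=0.2476;  (l²−L²−(e−x')²−y'²−z²)/2L = 0.0066
  √(A²+B²)=0.3437;  θ2 = -0.7662+1.5517 ≈ 0.7855
φ3=240.0° → target in arm frame (-0.0543, 0.0748)
  A=0.2643, B=-0.2383, C=(l²−L²−A²−y'²−z²)/(2L)=-0.0128
  √(A²+B²)=0.3558;  θ3 = -0.7338+1.6068 ≈ 0.8731

θ₁ = -0.1746, θ₂ = 0.7855, θ₃ = 0.8731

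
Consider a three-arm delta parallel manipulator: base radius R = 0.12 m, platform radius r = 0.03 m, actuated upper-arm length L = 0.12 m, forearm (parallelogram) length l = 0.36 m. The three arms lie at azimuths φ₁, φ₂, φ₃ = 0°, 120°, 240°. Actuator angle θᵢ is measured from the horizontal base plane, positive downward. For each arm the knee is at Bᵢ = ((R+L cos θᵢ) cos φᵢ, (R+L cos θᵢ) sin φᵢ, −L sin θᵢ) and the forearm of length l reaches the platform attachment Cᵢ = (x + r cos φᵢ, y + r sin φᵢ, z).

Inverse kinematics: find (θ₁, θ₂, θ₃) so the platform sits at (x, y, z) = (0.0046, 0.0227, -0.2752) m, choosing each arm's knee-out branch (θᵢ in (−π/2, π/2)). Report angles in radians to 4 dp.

θ₁ = -0.1746, θ₂ = -0.2621, θ₃ = -0.0001

rotate P by −φ1: (0.0046, 0.0227, -0.2752)
  A=0.0854, B=-0.2752, C=(l²−L²−A²−y'²−z²)/(2L)=0.1319
  θ1 = atan2(B,A) + arccos(C/0.2881) = -0.1746
arm 2 (φ=120.0°): x'=0.0174, y'=-0.0153
  A cos θ + B sin θ = C:  0.0726·cos θ + -0.2752·sin θ = 0.1415
  γ=atan2(-0.2752,0.0726)=-1.3127;  ψ=arccos(0.4970)=1.0506;  θ2=γ+ψ≈-0.2621
arm 3 (φ=240.0°): x'=-0.0220, y'=-0.0074
  A=0.1120, B=-0.2752, C=(l²−L²−A²−y'²−z²)/(2L)=0.1120
  θ3 = atan2(B,A) + arccos(C/0.2971) = -0.0001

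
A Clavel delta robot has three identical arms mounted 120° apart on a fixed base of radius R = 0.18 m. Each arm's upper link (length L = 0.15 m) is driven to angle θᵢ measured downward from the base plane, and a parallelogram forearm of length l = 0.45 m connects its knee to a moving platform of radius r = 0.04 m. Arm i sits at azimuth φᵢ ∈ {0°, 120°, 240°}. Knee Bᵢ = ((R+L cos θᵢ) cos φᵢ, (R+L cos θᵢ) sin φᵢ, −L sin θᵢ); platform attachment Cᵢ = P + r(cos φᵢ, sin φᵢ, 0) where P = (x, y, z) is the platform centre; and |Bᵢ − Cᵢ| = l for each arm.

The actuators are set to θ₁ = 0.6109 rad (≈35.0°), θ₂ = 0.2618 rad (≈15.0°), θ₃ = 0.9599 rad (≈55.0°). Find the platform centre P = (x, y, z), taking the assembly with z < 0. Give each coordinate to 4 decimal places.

φ1=0.0°: virtual centre (0.2629, 0.0000, -0.0860), radius l
S2 = (0.2849·cos120.0°, 0.2849·sin120.0°, -0.0388) = (-0.1424, 0.2467, -0.0388)
S3 = (0.2260·cos240.0°, 0.2260·sin240.0°, -0.1229) = (-0.1130, -0.1958, -0.1229)
|S₂|²−|S₁|² = 0.0062;  |S₃|²−|S₁|² = -0.0103
[-0.8106 0.4934 0.0944]·P = 0.0062;  [-0.7518 -0.3915 -0.0737]·P = -0.0103
det = 0.6883;  x = 0.0039+0.0009z,  y = 0.0189+-0.1899z
quadratic in z: (1.0361)z²+(0.1644)z+(-0.1277)=0, √Δ=0.7457 → z ∈ {-0.4393, 0.2805}; z = -0.4393 (taking z<0)
x = 0.0035, y = 0.1023

(0.0035, 0.1023, -0.4393)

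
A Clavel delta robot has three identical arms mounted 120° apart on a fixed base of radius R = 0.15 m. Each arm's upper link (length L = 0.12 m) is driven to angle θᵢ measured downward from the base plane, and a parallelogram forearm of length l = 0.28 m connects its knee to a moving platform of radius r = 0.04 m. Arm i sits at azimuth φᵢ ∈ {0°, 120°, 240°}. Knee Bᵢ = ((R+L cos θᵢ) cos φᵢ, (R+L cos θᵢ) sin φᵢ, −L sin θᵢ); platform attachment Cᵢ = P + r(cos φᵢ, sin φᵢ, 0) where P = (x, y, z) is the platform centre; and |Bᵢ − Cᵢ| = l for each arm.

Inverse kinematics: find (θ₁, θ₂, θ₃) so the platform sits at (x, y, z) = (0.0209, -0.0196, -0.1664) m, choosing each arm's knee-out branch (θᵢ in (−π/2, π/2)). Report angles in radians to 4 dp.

θ₁ = -0.1744, θ₂ = 0.3486, θ₃ = 0.0002

arm 1 (φ=0.0°): x'=0.0209, y'=-0.0196
  A cos θ + B sin θ = C:  0.0891·cos θ + -0.1664·sin θ = 0.1166
  γ=atan2(-0.1664,0.0891)=-1.0792;  ψ=arccos(0.6178)=0.9048;  θ1=γ+ψ≈-0.1744
rotate P by −φ2: (-0.0274, -0.0083, -0.1664)
  e−x'=0.1374;  (l²−L²−(e−x')²−y'²−z²)/2L = 0.0723
  √(A²+B²)=0.2158;  θ2 = -0.8805+1.2291 ≈ 0.3486
rotate P by −φ3: (0.0065, 0.0279, -0.1664)
  A cos θ + B sin θ = C:  0.1035·cos θ + -0.1664·sin θ = 0.1034
  θ3 = atan2(B,A) + arccos(C/0.1959) = 0.0002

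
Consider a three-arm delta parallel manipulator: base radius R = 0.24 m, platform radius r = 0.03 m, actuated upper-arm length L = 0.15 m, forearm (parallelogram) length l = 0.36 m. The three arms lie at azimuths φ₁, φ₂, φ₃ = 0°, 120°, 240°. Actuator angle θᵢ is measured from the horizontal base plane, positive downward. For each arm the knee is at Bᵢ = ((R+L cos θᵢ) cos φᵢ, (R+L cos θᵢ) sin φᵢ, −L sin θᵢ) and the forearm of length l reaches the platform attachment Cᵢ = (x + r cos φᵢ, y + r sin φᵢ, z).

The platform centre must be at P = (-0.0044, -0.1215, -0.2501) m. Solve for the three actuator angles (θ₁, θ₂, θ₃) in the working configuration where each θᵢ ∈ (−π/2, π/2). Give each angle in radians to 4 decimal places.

θ₁ = 0.8732, θ₂ = 1.3964, θ₃ = -0.0002

rotate P by −φ1: (-0.0044, -0.1215, -0.2501)
  A cos θ + B sin θ = C:  0.2144·cos θ + -0.2501·sin θ = -0.0539
  √(A²+B²)=0.3294;  θ1 = -0.8621+1.7353 ≈ 0.8732
arm 2 (φ=120.0°): x'=-0.1030, y'=0.0646
  A=0.3130, B=-0.2501, C=(l²−L²−A²−y'²−z²)/(2L)=-0.1920
  √(A²+B²)=0.4007;  θ2 = -0.6741+2.0706 ≈ 1.3964
rotate P by −φ3: (0.1074, 0.0569, -0.2501)
  A=0.1026, B=-0.2501, C=(l²−L²−A²−y'²−z²)/(2L)=0.1026
  √(A²+B²)=0.2703;  θ3 = -1.1816+1.1814 ≈ -0.0002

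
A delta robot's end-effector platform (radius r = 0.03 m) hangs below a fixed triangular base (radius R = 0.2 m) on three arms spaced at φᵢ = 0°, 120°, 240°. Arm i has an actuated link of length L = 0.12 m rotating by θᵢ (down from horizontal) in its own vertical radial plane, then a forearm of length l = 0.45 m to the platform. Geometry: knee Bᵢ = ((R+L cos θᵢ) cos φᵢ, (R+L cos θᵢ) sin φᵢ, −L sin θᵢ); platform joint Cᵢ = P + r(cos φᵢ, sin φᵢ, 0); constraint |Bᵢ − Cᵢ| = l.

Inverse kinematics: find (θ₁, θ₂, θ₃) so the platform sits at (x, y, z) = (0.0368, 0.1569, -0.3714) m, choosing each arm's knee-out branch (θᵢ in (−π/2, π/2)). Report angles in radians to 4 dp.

θ₁ = 0.2619, θ₂ = -0.2617, θ₃ = 1.2220

rotate P by −φ1: (0.0368, 0.1569, -0.3714)
  e−x'=0.1332;  (l²−L²−(e−x')²−y'²−z²)/2L = 0.0325
  θ1 = atan2(B,A) + arccos(C/0.3946) = 0.2619
rotate P by −φ2: (0.1175, -0.1103, -0.3714)
  e−x'=0.0525;  (l²−L²−(e−x')²−y'²−z²)/2L = 0.1468
  √(A²+B²)=0.3751;  θ2 = -1.4303+1.1687 ≈ -0.2617
rotate P by −φ3: (-0.1543, -0.0466, -0.3714)
  A=0.3243, B=-0.3714, C=(l²−L²−A²−y'²−z²)/(2L)=-0.2382
  γ=atan2(-0.3714,0.3243)=-0.8530;  ψ=arccos(-0.4831)=2.0750;  θ3=γ+ψ≈1.2220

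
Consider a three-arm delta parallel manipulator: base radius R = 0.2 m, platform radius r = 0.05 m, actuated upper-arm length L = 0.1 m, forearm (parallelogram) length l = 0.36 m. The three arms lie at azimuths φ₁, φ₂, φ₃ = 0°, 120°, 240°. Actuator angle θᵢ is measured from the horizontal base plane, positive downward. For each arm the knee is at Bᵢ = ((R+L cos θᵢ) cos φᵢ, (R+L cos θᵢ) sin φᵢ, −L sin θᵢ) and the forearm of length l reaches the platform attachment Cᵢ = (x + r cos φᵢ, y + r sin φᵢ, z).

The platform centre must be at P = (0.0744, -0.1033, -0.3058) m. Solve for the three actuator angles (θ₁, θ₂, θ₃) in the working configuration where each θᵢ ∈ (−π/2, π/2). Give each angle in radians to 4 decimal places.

rotate P by −φ1: (0.0744, -0.1033, -0.3058)
  A=0.0756, B=-0.3058, C=(l²−L²−A²−y'²−z²)/(2L)=0.0485
  √(A²+B²)=0.3150;  θ1 = -1.3284+1.4162 ≈ 0.0878
arm 2 (φ=120.0°): x'=-0.1267, y'=-0.0128
  e−x'=0.2767;  (l²−L²−(e−x')²−y'²−z²)/2L = -0.2531
  γ=atan2(-0.3058,0.2767)=-0.8354;  ψ=arccos(-0.6137)=2.2316;  θ2=γ+ψ≈1.3962
φ3=240.0° → target in arm frame (0.0523, 0.1161)
  A=0.0977, B=-0.3058, C=(l²−L²−A²−y'²−z²)/(2L)=0.0153
  θ3 = atan2(B,A) + arccos(C/0.3210) = 0.2617

θ₁ = 0.0878, θ₂ = 1.3962, θ₃ = 0.2617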